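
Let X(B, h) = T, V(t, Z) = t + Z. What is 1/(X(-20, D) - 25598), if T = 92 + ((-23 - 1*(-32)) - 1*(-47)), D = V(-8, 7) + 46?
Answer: -1/25450 ≈ -3.9293e-5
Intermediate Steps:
V(t, Z) = Z + t
D = 45 (D = (7 - 8) + 46 = -1 + 46 = 45)
T = 148 (T = 92 + ((-23 + 32) + 47) = 92 + (9 + 47) = 92 + 56 = 148)
X(B, h) = 148
1/(X(-20, D) - 25598) = 1/(148 - 25598) = 1/(-25450) = -1/25450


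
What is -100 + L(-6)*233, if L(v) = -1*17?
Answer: -4061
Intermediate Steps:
L(v) = -17
-100 + L(-6)*233 = -100 - 17*233 = -100 - 3961 = -4061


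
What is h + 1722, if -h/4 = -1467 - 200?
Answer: 8390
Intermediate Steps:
h = 6668 (h = -4*(-1467 - 200) = -4*(-1667) = 6668)
h + 1722 = 6668 + 1722 = 8390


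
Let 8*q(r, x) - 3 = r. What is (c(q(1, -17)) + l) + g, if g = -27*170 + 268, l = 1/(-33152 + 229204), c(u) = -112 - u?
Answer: -869392593/196052 ≈ -4434.5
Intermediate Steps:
q(r, x) = 3/8 + r/8
l = 1/196052 ≈ 5.1007e-6
g = -4322 (g = -4590 + 268 = -4322)
(c(q(1, -17)) + l) + g = ((-112 - (3/8 + (1/8)*1)) + 1/196052) - 4322 = ((-112 - (3/8 + 1/8)) + 1/196052) - 4322 = ((-112 - 1*1/2) + 1/196052) - 4322 = ((-112 - 1/2) + 1/196052) - 4322 = (-225/2 + 1/196052) - 4322 = -22055849/196052 - 4322 = -869392593/196052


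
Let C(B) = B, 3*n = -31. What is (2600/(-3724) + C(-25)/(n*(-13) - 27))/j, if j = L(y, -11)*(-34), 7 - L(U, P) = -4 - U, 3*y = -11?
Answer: 10875/2912168 ≈ 0.0037343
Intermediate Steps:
n = -31/3 (n = (⅓)*(-31) = -31/3 ≈ -10.333)
y = -11/3 (y = (⅓)*(-11) = -11/3 ≈ -3.6667)
L(U, P) = 11 + U (L(U, P) = 7 - (-4 - U) = 7 + (4 + U) = 11 + U)
j = -748/3 (j = (11 - 11/3)*(-34) = (22/3)*(-34) = -748/3 ≈ -249.33)
(2600/(-3724) + C(-25)/(n*(-13) - 27))/j = (2600/(-3724) - 25/(-31/3*(-13) - 27))/(-748/3) = (2600*(-1/3724) - 25/(403/3 - 27))*(-3/748) = (-650/931 - 25/322/3)*(-3/748) = (-650/931 - 25*3/322)*(-3/748) = (-650/931 - 75/322)*(-3/748) = -39875/42826*(-3/748) = 10875/2912168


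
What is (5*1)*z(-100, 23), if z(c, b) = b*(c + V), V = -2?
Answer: -11730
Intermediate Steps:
z(c, b) = b*(-2 + c) (z(c, b) = b*(c - 2) = b*(-2 + c))
(5*1)*z(-100, 23) = (5*1)*(23*(-2 - 100)) = 5*(23*(-102)) = 5*(-2346) = -11730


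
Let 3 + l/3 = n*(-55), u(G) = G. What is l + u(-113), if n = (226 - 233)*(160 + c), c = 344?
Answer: 581998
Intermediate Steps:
n = -3528 (n = (226 - 233)*(160 + 344) = -7*504 = -3528)
l = 582111 (l = -9 + 3*(-3528*(-55)) = -9 + 3*194040 = -9 + 582120 = 582111)
l + u(-113) = 582111 - 113 = 581998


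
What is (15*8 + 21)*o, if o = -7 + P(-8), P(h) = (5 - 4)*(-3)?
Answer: -1410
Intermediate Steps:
P(h) = -3 (P(h) = 1*(-3) = -3)
o = -10 (o = -7 - 3 = -10)
(15*8 + 21)*o = (15*8 + 21)*(-10) = (120 + 21)*(-10) = 141*(-10) = -1410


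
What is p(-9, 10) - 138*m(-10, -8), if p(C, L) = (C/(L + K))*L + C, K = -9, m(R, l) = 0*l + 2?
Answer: -375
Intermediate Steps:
m(R, l) = 2 (m(R, l) = 0 + 2 = 2)
p(C, L) = C + C*L/(-9 + L) (p(C, L) = (C/(L - 9))*L + C = (C/(-9 + L))*L + C = C*L/(-9 + L) + C = C + C*L/(-9 + L))
p(-9, 10) - 138*m(-10, -8) = -9*(-9 + 2*10)/(-9 + 10) - 138*2 = -9*(-9 + 20)/1 - 276 = -9*1*11 - 276 = -99 - 276 = -375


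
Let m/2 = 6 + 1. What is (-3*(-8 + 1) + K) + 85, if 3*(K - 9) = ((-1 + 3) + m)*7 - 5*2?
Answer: 149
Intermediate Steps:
m = 14 (m = 2*(6 + 1) = 2*7 = 14)
K = 43 (K = 9 + (((-1 + 3) + 14)*7 - 5*2)/3 = 9 + ((2 + 14)*7 - 10)/3 = 9 + (16*7 - 10)/3 = 9 + (112 - 10)/3 = 9 + (1/3)*102 = 9 + 34 = 43)
(-3*(-8 + 1) + K) + 85 = (-3*(-8 + 1) + 43) + 85 = (-3*(-7) + 43) + 85 = (21 + 43) + 85 = 64 + 85 = 149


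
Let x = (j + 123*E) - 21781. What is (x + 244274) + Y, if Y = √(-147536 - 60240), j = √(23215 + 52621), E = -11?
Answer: 221140 + 2*√18959 + 4*I*√12986 ≈ 2.2142e+5 + 455.82*I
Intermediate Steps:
j = 2*√18959 (j = √75836 = 2*√18959 ≈ 275.38)
Y = 4*I*√12986 (Y = √(-207776) = 4*I*√12986 ≈ 455.82*I)
x = -23134 + 2*√18959 (x = (2*√18959 + 123*(-11)) - 21781 = (2*√18959 - 1353) - 21781 = (-1353 + 2*√18959) - 21781 = -23134 + 2*√18959 ≈ -22859.)
(x + 244274) + Y = ((-23134 + 2*√18959) + 244274) + 4*I*√12986 = (221140 + 2*√18959) + 4*I*√12986 = 221140 + 2*√18959 + 4*I*√12986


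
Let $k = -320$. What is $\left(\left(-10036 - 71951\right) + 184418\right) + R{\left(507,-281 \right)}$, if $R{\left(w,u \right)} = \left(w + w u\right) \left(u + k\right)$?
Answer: $85420391$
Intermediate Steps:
$R{\left(w,u \right)} = \left(-320 + u\right) \left(w + u w\right)$ ($R{\left(w,u \right)} = \left(w + w u\right) \left(u - 320\right) = \left(w + u w\right) \left(-320 + u\right) = \left(-320 + u\right) \left(w + u w\right)$)
$\left(\left(-10036 - 71951\right) + 184418\right) + R{\left(507,-281 \right)} = \left(\left(-10036 - 71951\right) + 184418\right) + 507 \left(-320 + \left(-281\right)^{2} - -89639\right) = \left(\left(-10036 - 71951\right) + 184418\right) + 507 \left(-320 + 78961 + 89639\right) = \left(-81987 + 184418\right) + 507 \cdot 168280 = 102431 + 85317960 = 85420391$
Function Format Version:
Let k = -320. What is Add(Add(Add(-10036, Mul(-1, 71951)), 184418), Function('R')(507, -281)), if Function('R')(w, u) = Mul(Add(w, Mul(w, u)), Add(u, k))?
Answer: 85420391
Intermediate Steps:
Function('R')(w, u) = Mul(Add(-320, u), Add(w, Mul(u, w))) (Function('R')(w, u) = Mul(Add(w, Mul(w, u)), Add(u, -320)) = Mul(Add(w, Mul(u, w)), Add(-320, u)) = Mul(Add(-320, u), Add(w, Mul(u, w))))
Add(Add(Add(-10036, Mul(-1, 71951)), 184418), Function('R')(507, -281)) = Add(Add(Add(-10036, Mul(-1, 71951)), 184418), Mul(507, Add(-320, Pow(-281, 2), Mul(-319, -281)))) = Add(Add(Add(-10036, -71951), 184418), Mul(507, Add(-320, 78961, 89639))) = Add(Add(-81987, 184418), Mul(507, 168280)) = Add(102431, 85317960) = 85420391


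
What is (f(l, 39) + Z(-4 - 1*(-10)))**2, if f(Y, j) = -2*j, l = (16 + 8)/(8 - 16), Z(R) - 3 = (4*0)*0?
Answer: 5625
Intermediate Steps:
Z(R) = 3 (Z(R) = 3 + (4*0)*0 = 3 + 0*0 = 3 + 0 = 3)
l = -3 (l = 24/(-8) = 24*(-1/8) = -3)
(f(l, 39) + Z(-4 - 1*(-10)))**2 = (-2*39 + 3)**2 = (-78 + 3)**2 = (-75)**2 = 5625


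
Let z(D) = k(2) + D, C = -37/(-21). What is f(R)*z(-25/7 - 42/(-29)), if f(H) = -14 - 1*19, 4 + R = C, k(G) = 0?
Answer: 14223/203 ≈ 70.064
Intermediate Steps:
C = 37/21 (C = -37*(-1/21) = 37/21 ≈ 1.7619)
R = -47/21 (R = -4 + 37/21 = -47/21 ≈ -2.2381)
z(D) = D (z(D) = 0 + D = D)
f(H) = -33 (f(H) = -14 - 19 = -33)
f(R)*z(-25/7 - 42/(-29)) = -33*(-25/7 - 42/(-29)) = -33*(-25*⅐ - 42*(-1/29)) = -33*(-25/7 + 42/29) = -33*(-431/203) = 14223/203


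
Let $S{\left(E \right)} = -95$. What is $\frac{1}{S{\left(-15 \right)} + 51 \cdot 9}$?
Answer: $\frac{1}{364} \approx 0.0027473$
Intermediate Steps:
$\frac{1}{S{\left(-15 \right)} + 51 \cdot 9} = \frac{1}{-95 + 51 \cdot 9} = \frac{1}{-95 + 459} = \frac{1}{364}$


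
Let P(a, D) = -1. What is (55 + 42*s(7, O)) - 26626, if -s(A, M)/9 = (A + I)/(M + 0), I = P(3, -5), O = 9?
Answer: -26823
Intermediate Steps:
I = -1
s(A, M) = -9*(-1 + A)/M (s(A, M) = -9*(A - 1)/(M + 0) = -9*(-1 + A)/M)
(55 + 42*s(7, O)) - 26626 = (55 + 42*(9*(1 - 1*7)/9)) - 26626 = (55 + 42*(9*(⅑)*(1 - 7))) - 26626 = (55 + 42*(9*(⅑)*(-6))) - 26626 = (55 + 42*(-6)) - 26626 = (55 - 252) - 26626 = -197 - 26626 = -26823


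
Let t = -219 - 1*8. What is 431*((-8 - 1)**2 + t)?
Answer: -62926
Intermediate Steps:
t = -227 (t = -219 - 8 = -227)
431*((-8 - 1)**2 + t) = 431*((-8 - 1)**2 - 227) = 431*((-9)**2 - 227) = 431*(81 - 227) = 431*(-146) = -62926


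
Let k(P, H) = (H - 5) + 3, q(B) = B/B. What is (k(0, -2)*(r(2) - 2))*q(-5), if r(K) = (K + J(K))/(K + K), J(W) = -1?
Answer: 7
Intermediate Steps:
q(B) = 1
k(P, H) = -2 + H (k(P, H) = (-5 + H) + 3 = -2 + H)
r(K) = (-1 + K)/(2*K) (r(K) = (K - 1)/(K + K) = (-1 + K)/((2*K)) = (-1 + K)*(1/(2*K)) = (-1 + K)/(2*K))
(k(0, -2)*(r(2) - 2))*q(-5) = ((-2 - 2)*((½)*(-1 + 2)/2 - 2))*1 = -4*((½)*(½)*1 - 2)*1 = -4*(¼ - 2)*1 = -4*(-7/4)*1 = 7*1 = 7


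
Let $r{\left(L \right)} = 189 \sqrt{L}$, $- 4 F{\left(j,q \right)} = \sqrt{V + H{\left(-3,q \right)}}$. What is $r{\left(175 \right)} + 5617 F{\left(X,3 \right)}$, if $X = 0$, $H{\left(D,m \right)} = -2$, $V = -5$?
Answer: $\frac{\sqrt{7} \left(3780 - 5617 i\right)}{4} \approx 2500.2 - 3715.3 i$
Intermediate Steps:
$F{\left(j,q \right)} = - \frac{i \sqrt{7}}{4}$ ($F{\left(j,q \right)} = - \frac{\sqrt{-5 - 2}}{4} = - \frac{\sqrt{-7}}{4} = - \frac{i \sqrt{7}}{4}$)
$r{\left(175 \right)} + 5617 F{\left(X,3 \right)} = 189 \sqrt{175} + 5617 \left(- \frac{i \sqrt{7}}{4}\right) = 189 \cdot 5 \sqrt{7} - \frac{5617 i \sqrt{7}}{4} = 945 \sqrt{7} - \frac{5617 i \sqrt{7}}{4}$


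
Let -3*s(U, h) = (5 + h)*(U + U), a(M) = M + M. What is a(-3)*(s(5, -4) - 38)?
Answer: 248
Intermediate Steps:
a(M) = 2*M
s(U, h) = -2*U*(5 + h)/3 (s(U, h) = -(5 + h)*(U + U)/3 = -(5 + h)*2*U/3 = -2*U*(5 + h)/3)
a(-3)*(s(5, -4) - 38) = (2*(-3))*(-⅔*5*(5 - 4) - 38) = -6*(-⅔*5*1 - 38) = -6*(-10/3 - 38) = -6*(-124/3) = 248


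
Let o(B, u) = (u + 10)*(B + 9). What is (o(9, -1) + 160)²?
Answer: 103684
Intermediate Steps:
o(B, u) = (9 + B)*(10 + u) (o(B, u) = (10 + u)*(9 + B) = (9 + B)*(10 + u))
(o(9, -1) + 160)² = ((90 + 9*(-1) + 10*9 + 9*(-1)) + 160)² = ((90 - 9 + 90 - 9) + 160)² = (162 + 160)² = 322² = 103684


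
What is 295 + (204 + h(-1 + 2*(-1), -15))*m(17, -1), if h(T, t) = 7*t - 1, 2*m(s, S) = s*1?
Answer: 1128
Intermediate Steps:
m(s, S) = s/2 (m(s, S) = (s*1)/2 = s/2)
h(T, t) = -1 + 7*t
295 + (204 + h(-1 + 2*(-1), -15))*m(17, -1) = 295 + (204 + (-1 + 7*(-15)))*((1/2)*17) = 295 + (204 + (-1 - 105))*(17/2) = 295 + (204 - 106)*(17/2) = 295 + 98*(17/2) = 295 + 833 = 1128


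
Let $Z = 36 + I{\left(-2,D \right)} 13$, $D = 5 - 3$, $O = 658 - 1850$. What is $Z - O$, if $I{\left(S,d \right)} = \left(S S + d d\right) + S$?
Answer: $1306$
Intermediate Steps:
$O = -1192$ ($O = 658 - 1850 = -1192$)
$D = 2$ ($D = 5 - 3 = 2$)
$I{\left(S,d \right)} = S + S^{2} + d^{2}$ ($I{\left(S,d \right)} = \left(S^{2} + d^{2}\right) + S = S + S^{2} + d^{2}$)
$Z = 114$ ($Z = 36 + \left(-2 + \left(-2\right)^{2} + 2^{2}\right) 13 = 36 + \left(-2 + 4 + 4\right) 13 = 36 + 6 \cdot 13 = 36 + 78 = 114$)
$Z - O = 114 - -1192 = 114 + 1192 = 1306$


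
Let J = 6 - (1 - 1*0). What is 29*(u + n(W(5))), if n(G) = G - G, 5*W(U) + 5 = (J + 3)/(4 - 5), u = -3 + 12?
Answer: 261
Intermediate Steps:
J = 5 (J = 6 - (1 + 0) = 6 - 1*1 = 6 - 1 = 5)
u = 9
W(U) = -13/5 (W(U) = -1 + ((5 + 3)/(4 - 5))/5 = -1 + (8/(-1))/5 = -1 + (8*(-1))/5 = -1 + (⅕)*(-8) = -1 - 8/5 = -13/5)
n(G) = 0
29*(u + n(W(5))) = 29*(9 + 0) = 29*9 = 261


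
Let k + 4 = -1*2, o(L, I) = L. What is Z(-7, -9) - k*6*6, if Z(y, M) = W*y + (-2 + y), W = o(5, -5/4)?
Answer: 172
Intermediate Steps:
W = 5
k = -6 (k = -4 - 1*2 = -4 - 2 = -6)
Z(y, M) = -2 + 6*y (Z(y, M) = 5*y + (-2 + y) = -2 + 6*y)
Z(-7, -9) - k*6*6 = (-2 + 6*(-7)) - (-6*6)*6 = (-2 - 42) - (-36)*6 = -44 - 1*(-216) = -44 + 216 = 172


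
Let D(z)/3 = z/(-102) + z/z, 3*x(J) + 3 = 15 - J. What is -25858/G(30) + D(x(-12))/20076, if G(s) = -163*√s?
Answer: 47/341292 + 12929*√30/2445 ≈ 28.963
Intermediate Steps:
x(J) = 4 - J/3 (x(J) = -1 + (15 - J)/3 = -1 + (5 - J/3) = 4 - J/3)
D(z) = 3 - z/34 (D(z) = 3*(z/(-102) + z/z) = 3*(z*(-1/102) + 1) = 3*(-z/102 + 1) = 3*(1 - z/102) = 3 - z/34)
-25858/G(30) + D(x(-12))/20076 = -25858*(-√30/4890) + (3 - (4 - ⅓*(-12))/34)/20076 = -(-12929)*√30/2445 + (3 - (4 + 4)/34)*(1/20076) = 12929*√30/2445 + (3 - 1/34*8)*(1/20076) = 12929*√30/2445 + (3 - 4/17)*(1/20076) = 12929*√30/2445 + (47/17)*(1/20076) = 12929*√30/2445 + 47/341292 = 47/341292 + 12929*√30/2445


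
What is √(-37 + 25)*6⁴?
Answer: 2592*I*√3 ≈ 4489.5*I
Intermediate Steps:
√(-37 + 25)*6⁴ = √(-12)*1296 = (2*I*√3)*1296 = 2592*I*√3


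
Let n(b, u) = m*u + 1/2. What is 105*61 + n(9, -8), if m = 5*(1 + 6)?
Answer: 12251/2 ≈ 6125.5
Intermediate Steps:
m = 35 (m = 5*7 = 35)
n(b, u) = 1/2 + 35*u (n(b, u) = 35*u + 1/2 = 1/2 + 35*u)
105*61 + n(9, -8) = 105*61 + (1/2 + 35*(-8)) = 6405 + (1/2 - 280) = 6405 - 559/2 = 12251/2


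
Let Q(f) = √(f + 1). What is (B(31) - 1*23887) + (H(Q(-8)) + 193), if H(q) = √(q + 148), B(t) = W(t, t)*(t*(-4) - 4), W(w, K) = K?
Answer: -27662 + √(148 + I*√7) ≈ -27650.0 + 0.10874*I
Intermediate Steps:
B(t) = t*(-4 - 4*t) (B(t) = t*(t*(-4) - 4) = t*(-4*t - 4) = t*(-4 - 4*t))
Q(f) = √(1 + f)
H(q) = √(148 + q)
(B(31) - 1*23887) + (H(Q(-8)) + 193) = (-4*31*(1 + 31) - 1*23887) + (√(148 + √(1 - 8)) + 193) = (-4*31*32 - 23887) + (√(148 + √(-7)) + 193) = (-3968 - 23887) + (√(148 + I*√7) + 193) = -27855 + (193 + √(148 + I*√7)) = -27662 + √(148 + I*√7)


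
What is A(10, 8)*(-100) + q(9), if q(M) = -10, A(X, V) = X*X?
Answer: -10010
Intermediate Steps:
A(X, V) = X**2
A(10, 8)*(-100) + q(9) = 10**2*(-100) - 10 = 100*(-100) - 10 = -10000 - 10 = -10010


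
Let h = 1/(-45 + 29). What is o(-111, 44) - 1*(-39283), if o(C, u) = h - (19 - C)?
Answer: 626447/16 ≈ 39153.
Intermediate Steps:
h = -1/16 (h = 1/(-16) = -1/16 ≈ -0.062500)
o(C, u) = -305/16 + C (o(C, u) = -1/16 - (19 - C) = -1/16 + (-19 + C) = -305/16 + C)
o(-111, 44) - 1*(-39283) = (-305/16 - 111) - 1*(-39283) = -2081/16 + 39283 = 626447/16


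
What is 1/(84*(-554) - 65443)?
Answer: -1/111979 ≈ -8.9302e-6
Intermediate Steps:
1/(84*(-554) - 65443) = 1/(-46536 - 65443) = 1/(-111979) = -1/111979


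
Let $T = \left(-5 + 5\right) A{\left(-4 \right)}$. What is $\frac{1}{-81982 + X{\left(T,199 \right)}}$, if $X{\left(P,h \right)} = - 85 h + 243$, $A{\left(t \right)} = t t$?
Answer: $- \frac{1}{98654} \approx -1.0136 \cdot 10^{-5}$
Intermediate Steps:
$A{\left(t \right)} = t^{2}$
$T = 0$ ($T = \left(-5 + 5\right) \left(-4\right)^{2} = 0 \cdot 16 = 0$)
$X{\left(P,h \right)} = 243 - 85 h$
$\frac{1}{-81982 + X{\left(T,199 \right)}} = \frac{1}{-81982 + \left(243 - 16915\right)} = \frac{1}{-81982 - 16672} = \frac{1}{-98654} = - \frac{1}{98654}$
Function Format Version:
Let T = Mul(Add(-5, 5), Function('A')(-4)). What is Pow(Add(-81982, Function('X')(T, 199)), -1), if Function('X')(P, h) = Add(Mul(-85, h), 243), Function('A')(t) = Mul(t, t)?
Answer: Rational(-1, 98654) ≈ -1.0136e-5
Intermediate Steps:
Function('A')(t) = Pow(t, 2)
T = 0 (T = Mul(Add(-5, 5), Pow(-4, 2)) = Mul(0, 16) = 0)
Function('X')(P, h) = Add(243, Mul(-85, h))
Pow(Add(-81982, Function('X')(T, 199)), -1) = Pow(Add(-81982, Add(243, Mul(-85, 199))), -1) = Pow(Add(-81982, Add(243, -16915)), -1) = Pow(Add(-81982, -16672), -1) = Pow(-98654, -1) = Rational(-1, 98654)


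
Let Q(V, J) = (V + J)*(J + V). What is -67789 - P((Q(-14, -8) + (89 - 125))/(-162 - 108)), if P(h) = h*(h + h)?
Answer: -1235554877/18225 ≈ -67795.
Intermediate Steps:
Q(V, J) = (J + V)² (Q(V, J) = (J + V)*(J + V) = (J + V)²)
P(h) = 2*h² (P(h) = h*(2*h) = 2*h²)
-67789 - P((Q(-14, -8) + (89 - 125))/(-162 - 108)) = -67789 - 2*(((-8 - 14)² + (89 - 125))/(-162 - 108))² = -67789 - 2*(((-22)² - 36)/(-270))² = -67789 - 2*((484 - 36)*(-1/270))² = -67789 - 2*(448*(-1/270))² = -67789 - 2*(-224/135)² = -67789 - 2*50176/18225 = -67789 - 1*100352/18225 = -67789 - 100352/18225 = -1235554877/18225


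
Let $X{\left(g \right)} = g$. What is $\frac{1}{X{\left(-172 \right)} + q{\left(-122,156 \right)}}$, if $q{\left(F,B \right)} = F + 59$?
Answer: $- \frac{1}{235} \approx -0.0042553$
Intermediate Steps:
$q{\left(F,B \right)} = 59 + F$
$\frac{1}{X{\left(-172 \right)} + q{\left(-122,156 \right)}} = \frac{1}{-172 + \left(59 - 122\right)} = \frac{1}{-172 - 63} = \frac{1}{-235} = - \frac{1}{235}$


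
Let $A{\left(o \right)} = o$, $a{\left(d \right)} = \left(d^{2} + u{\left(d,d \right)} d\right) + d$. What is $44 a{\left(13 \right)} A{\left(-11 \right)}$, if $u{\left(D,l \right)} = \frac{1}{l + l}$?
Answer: $-88330$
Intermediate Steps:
$u{\left(D,l \right)} = \frac{1}{2 l}$
$a{\left(d \right)} = \frac{1}{2} + d + d^{2}$ ($a{\left(d \right)} = \left(d^{2} + \frac{1}{2 d} d\right) + d = \left(d^{2} + \frac{1}{2}\right) + d = \left(\frac{1}{2} + d^{2}\right) + d = \frac{1}{2} + d + d^{2}$)
$44 a{\left(13 \right)} A{\left(-11 \right)} = 44 \left(\frac{1}{2} + 13 + 13^{2}\right) \left(-11\right) = 44 \left(\frac{1}{2} + 13 + 169\right) \left(-11\right) = 44 \cdot \frac{365}{2} \left(-11\right) = 8030 \left(-11\right) = -88330$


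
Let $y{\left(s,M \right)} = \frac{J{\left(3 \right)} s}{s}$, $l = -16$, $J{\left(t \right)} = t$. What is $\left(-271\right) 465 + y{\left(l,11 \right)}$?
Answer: $-126012$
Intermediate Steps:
$y{\left(s,M \right)} = 3$ ($y{\left(s,M \right)} = \frac{3 s}{s} = 3$)
$\left(-271\right) 465 + y{\left(l,11 \right)} = \left(-271\right) 465 + 3 = -126015 + 3 = -126012$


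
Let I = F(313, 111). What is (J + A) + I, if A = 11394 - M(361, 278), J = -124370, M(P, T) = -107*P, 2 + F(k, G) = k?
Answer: -74038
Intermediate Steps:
F(k, G) = -2 + k
A = 50021 (A = 11394 - (-107)*361 = 11394 - 1*(-38627) = 11394 + 38627 = 50021)
I = 311 (I = -2 + 313 = 311)
(J + A) + I = (-124370 + 50021) + 311 = -74349 + 311 = -74038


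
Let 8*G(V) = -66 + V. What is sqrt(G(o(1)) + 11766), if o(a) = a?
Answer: sqrt(188126)/4 ≈ 108.43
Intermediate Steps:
G(V) = -33/4 + V/8 (G(V) = (-66 + V)/8 = -33/4 + V/8)
sqrt(G(o(1)) + 11766) = sqrt((-33/4 + (1/8)*1) + 11766) = sqrt((-33/4 + 1/8) + 11766) = sqrt(-65/8 + 11766) = sqrt(94063/8) = sqrt(188126)/4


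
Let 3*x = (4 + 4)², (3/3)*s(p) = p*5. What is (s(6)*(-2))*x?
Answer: -1280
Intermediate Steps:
s(p) = 5*p (s(p) = p*5 = 5*p)
x = 64/3 (x = (4 + 4)²/3 = (⅓)*8² = (⅓)*64 = 64/3 ≈ 21.333)
(s(6)*(-2))*x = ((5*6)*(-2))*(64/3) = (30*(-2))*(64/3) = -60*64/3 = -1280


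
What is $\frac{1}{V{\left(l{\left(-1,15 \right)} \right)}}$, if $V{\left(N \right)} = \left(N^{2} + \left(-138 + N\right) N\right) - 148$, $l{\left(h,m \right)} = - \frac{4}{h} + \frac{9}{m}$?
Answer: $- \frac{25}{18512} \approx -0.0013505$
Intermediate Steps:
$V{\left(N \right)} = -148 + N^{2} + N \left(-138 + N\right)$ ($V{\left(N \right)} = \left(N^{2} + N \left(-138 + N\right)\right) - 148 = -148 + N^{2} + N \left(-138 + N\right)$)
$\frac{1}{V{\left(l{\left(-1,15 \right)} \right)}} = \frac{1}{-148 - 138 \left(- \frac{4}{-1} + \frac{9}{15}\right) + 2 \left(- \frac{4}{-1} + \frac{9}{15}\right)^{2}} = \frac{1}{-148 - 138 \left(\left(-4\right) \left(-1\right) + 9 \cdot \frac{1}{15}\right) + 2 \left(\left(-4\right) \left(-1\right) + 9 \cdot \frac{1}{15}\right)^{2}} = \frac{1}{-148 - 138 \left(4 + \frac{3}{5}\right) + 2 \left(4 + \frac{3}{5}\right)^{2}} = \frac{1}{-148 - \frac{3174}{5} + 2 \left(\frac{23}{5}\right)^{2}} = \frac{1}{-148 - \frac{3174}{5} + 2 \cdot \frac{529}{25}} = \frac{1}{-148 - \frac{3174}{5} + \frac{1058}{25}} = \frac{1}{- \frac{18512}{25}} = - \frac{25}{18512}$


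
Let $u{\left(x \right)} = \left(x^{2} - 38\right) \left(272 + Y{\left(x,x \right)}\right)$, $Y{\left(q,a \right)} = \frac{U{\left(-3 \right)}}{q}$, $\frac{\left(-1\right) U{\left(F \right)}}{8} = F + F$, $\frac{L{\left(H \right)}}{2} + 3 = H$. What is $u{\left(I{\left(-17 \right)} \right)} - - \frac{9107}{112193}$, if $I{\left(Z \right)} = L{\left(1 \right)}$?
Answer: $- \frac{641734853}{112193} \approx -5719.9$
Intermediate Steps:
$L{\left(H \right)} = -6 + 2 H$
$I{\left(Z \right)} = -4$ ($I{\left(Z \right)} = -6 + 2 \cdot 1 = -6 + 2 = -4$)
$U{\left(F \right)} = - 16 F$ ($U{\left(F \right)} = - 8 \left(F + F\right) = - 8 \cdot 2 F = - 16 F$)
$Y{\left(q,a \right)} = \frac{48}{q}$ ($Y{\left(q,a \right)} = \frac{\left(-16\right) \left(-3\right)}{q} = \frac{48}{q}$)
$u{\left(x \right)} = \left(-38 + x^{2}\right) \left(272 + \frac{48}{x}\right)$ ($u{\left(x \right)} = \left(x^{2} - 38\right) \left(272 + \frac{48}{x}\right) = \left(-38 + x^{2}\right) \left(272 + \frac{48}{x}\right)$)
$u{\left(I{\left(-17 \right)} \right)} - - \frac{9107}{112193} = \left(-10336 - \frac{1824}{-4} + 48 \left(-4\right) + 272 \left(-4\right)^{2}\right) - - \frac{9107}{112193} = \left(-10336 - -456 - 192 + 272 \cdot 16\right) - \left(-9107\right) \frac{1}{112193} = \left(-10336 + 456 - 192 + 4352\right) - - \frac{9107}{112193} = -5720 + \frac{9107}{112193} = - \frac{641734853}{112193}$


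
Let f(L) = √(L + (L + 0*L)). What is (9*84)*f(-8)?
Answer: 3024*I ≈ 3024.0*I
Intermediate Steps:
f(L) = √2*√L (f(L) = √(L + (L + 0)) = √(L + L) = √(2*L) = √2*√L)
(9*84)*f(-8) = (9*84)*(√2*√(-8)) = 756*(√2*(2*I*√2)) = 756*(4*I) = 3024*I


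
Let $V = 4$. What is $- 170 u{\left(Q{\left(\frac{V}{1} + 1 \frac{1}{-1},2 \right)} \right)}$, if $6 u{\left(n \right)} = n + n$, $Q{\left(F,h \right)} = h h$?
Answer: $- \frac{680}{3} \approx -226.67$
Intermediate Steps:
$Q{\left(F,h \right)} = h^{2}$
$u{\left(n \right)} = \frac{n}{3}$ ($u{\left(n \right)} = \frac{n + n}{6} = \frac{2 n}{6} = \frac{n}{3}$)
$- 170 u{\left(Q{\left(\frac{V}{1} + 1 \frac{1}{-1},2 \right)} \right)} = - 170 \frac{2^{2}}{3} = - 170 \cdot \frac{1}{3} \cdot 4 = \left(-170\right) \frac{4}{3} = - \frac{680}{3}$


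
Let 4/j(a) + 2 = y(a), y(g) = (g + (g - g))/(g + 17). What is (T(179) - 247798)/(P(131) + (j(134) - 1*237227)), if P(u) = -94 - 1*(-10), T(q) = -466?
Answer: 10427088/9967213 ≈ 1.0461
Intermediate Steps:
P(u) = -84 (P(u) = -94 + 10 = -84)
y(g) = g/(17 + g) (y(g) = (g + 0)/(17 + g) = g/(17 + g))
j(a) = 4/(-2 + a/(17 + a))
(T(179) - 247798)/(P(131) + (j(134) - 1*237227)) = (-466 - 247798)/(-84 + (4*(17 + 134)/(-34 - 1*134) - 1*237227)) = -248264/(-84 + (4*151/(-34 - 134) - 237227)) = -248264/(-84 + (4*151/(-168) - 237227)) = -248264/(-84 + (4*(-1/168)*151 - 237227)) = -248264/(-84 + (-151/42 - 237227)) = -248264/(-84 - 9963685/42) = -248264/(-9967213/42) = -248264*(-42/9967213) = 10427088/9967213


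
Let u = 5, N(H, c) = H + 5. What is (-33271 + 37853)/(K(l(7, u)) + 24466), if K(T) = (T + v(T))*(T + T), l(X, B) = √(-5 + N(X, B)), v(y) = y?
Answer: 2291/12247 ≈ 0.18707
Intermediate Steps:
N(H, c) = 5 + H
l(X, B) = √X (l(X, B) = √(-5 + (5 + X)) = √X)
K(T) = 4*T² (K(T) = (T + T)*(T + T) = (2*T)*(2*T) = 4*T²)
(-33271 + 37853)/(K(l(7, u)) + 24466) = (-33271 + 37853)/(4*(√7)² + 24466) = 4582/(4*7 + 24466) = 4582/(28 + 24466) = 4582/24494 = 4582*(1/24494) = 2291/12247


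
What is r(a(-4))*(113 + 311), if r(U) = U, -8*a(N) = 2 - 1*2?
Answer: 0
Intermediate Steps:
a(N) = 0 (a(N) = -(2 - 1*2)/8 = -(2 - 2)/8 = -1/8*0 = 0)
r(a(-4))*(113 + 311) = 0*(113 + 311) = 0*424 = 0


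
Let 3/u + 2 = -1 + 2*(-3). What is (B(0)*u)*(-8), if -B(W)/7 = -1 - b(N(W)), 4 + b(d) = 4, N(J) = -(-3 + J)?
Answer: 56/3 ≈ 18.667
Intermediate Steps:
N(J) = 3 - J
b(d) = 0 (b(d) = -4 + 4 = 0)
u = -1/3 (u = 3/(-2 + (-1 + 2*(-3))) = 3/(-2 + (-1 - 6)) = 3/(-2 - 7) = 3/(-9) = 3*(-1/9) = -1/3 ≈ -0.33333)
B(W) = 7 (B(W) = -7*(-1 - 1*0) = -7*(-1 + 0) = -7*(-1) = 7)
(B(0)*u)*(-8) = (7*(-1/3))*(-8) = -7/3*(-8) = 56/3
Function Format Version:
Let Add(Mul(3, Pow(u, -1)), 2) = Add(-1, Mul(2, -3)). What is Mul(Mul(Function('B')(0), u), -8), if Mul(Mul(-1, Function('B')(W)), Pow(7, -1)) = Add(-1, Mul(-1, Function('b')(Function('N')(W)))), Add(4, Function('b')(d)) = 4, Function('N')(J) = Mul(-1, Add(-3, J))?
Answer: Rational(56, 3) ≈ 18.667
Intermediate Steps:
Function('N')(J) = Add(3, Mul(-1, J))
Function('b')(d) = 0 (Function('b')(d) = Add(-4, 4) = 0)
u = Rational(-1, 3) (u = Mul(3, Pow(Add(-2, Add(-1, Mul(2, -3))), -1)) = Mul(3, Pow(Add(-2, Add(-1, -6)), -1)) = Mul(3, Pow(Add(-2, -7), -1)) = Mul(3, Pow(-9, -1)) = Mul(3, Rational(-1, 9)) = Rational(-1, 3) ≈ -0.33333)
Function('B')(W) = 7 (Function('B')(W) = Mul(-7, Add(-1, Mul(-1, 0))) = Mul(-7, Add(-1, 0)) = Mul(-7, -1) = 7)
Mul(Mul(Function('B')(0), u), -8) = Mul(Mul(7, Rational(-1, 3)), -8) = Mul(Rational(-7, 3), -8) = Rational(56, 3)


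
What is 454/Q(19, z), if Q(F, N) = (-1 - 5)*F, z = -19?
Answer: -227/57 ≈ -3.9825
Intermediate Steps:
Q(F, N) = -6*F
454/Q(19, z) = 454/((-6*19)) = 454/(-114) = 454*(-1/114) = -227/57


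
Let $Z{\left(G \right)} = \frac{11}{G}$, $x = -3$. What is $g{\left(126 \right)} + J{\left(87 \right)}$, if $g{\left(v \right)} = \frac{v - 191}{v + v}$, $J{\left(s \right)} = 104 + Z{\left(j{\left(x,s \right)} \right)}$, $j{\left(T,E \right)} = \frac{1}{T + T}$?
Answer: $\frac{9511}{252} \approx 37.742$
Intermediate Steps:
$j{\left(T,E \right)} = \frac{1}{2 T}$
$J{\left(s \right)} = 38$ ($J{\left(s \right)} = 104 + \frac{11}{\frac{1}{2} \frac{1}{-3}} = 104 + \frac{11}{\frac{1}{2} \left(- \frac{1}{3}\right)} = 104 + \frac{11}{- \frac{1}{6}} = 104 + 11 \left(-6\right) = 104 - 66 = 38$)
$g{\left(v \right)} = \frac{-191 + v}{2 v}$
$g{\left(126 \right)} + J{\left(87 \right)} = \frac{-191 + 126}{2 \cdot 126} + 38 = \frac{1}{2} \cdot \frac{1}{126} \left(-65\right) + 38 = - \frac{65}{252} + 38 = \frac{9511}{252}$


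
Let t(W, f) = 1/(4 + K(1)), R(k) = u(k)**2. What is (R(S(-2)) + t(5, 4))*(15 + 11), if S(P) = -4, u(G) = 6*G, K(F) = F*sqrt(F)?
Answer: 74906/5 ≈ 14981.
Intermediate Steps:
K(F) = F**(3/2)
R(k) = 36*k**2 (R(k) = (6*k)**2 = 36*k**2)
t(W, f) = 1/5 (t(W, f) = 1/(4 + 1**(3/2)) = 1/(4 + 1) = 1/5)
(R(S(-2)) + t(5, 4))*(15 + 11) = (36*(-4)**2 + 1/5)*(15 + 11) = (36*16 + 1/5)*26 = (576 + 1/5)*26 = (2881/5)*26 = 74906/5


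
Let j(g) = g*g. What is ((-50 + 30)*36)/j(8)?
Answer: -45/4 ≈ -11.250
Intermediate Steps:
j(g) = g**2
((-50 + 30)*36)/j(8) = ((-50 + 30)*36)/(8**2) = -20*36/64 = -720*1/64 = -45/4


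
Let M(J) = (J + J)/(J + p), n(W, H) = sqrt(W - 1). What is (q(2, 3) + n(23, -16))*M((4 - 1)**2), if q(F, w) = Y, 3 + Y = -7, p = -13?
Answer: 45 - 9*sqrt(22)/2 ≈ 23.893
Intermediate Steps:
Y = -10 (Y = -3 - 7 = -10)
q(F, w) = -10
n(W, H) = sqrt(-1 + W)
M(J) = 2*J/(-13 + J) (M(J) = (J + J)/(J - 13) = (2*J)/(-13 + J) = 2*J/(-13 + J))
(q(2, 3) + n(23, -16))*M((4 - 1)**2) = (-10 + sqrt(-1 + 23))*(2*(4 - 1)**2/(-13 + (4 - 1)**2)) = (-10 + sqrt(22))*(2*3**2/(-13 + 3**2)) = (-10 + sqrt(22))*(2*9/(-13 + 9)) = (-10 + sqrt(22))*(2*9/(-4)) = (-10 + sqrt(22))*(2*9*(-1/4)) = (-10 + sqrt(22))*(-9/2) = 45 - 9*sqrt(22)/2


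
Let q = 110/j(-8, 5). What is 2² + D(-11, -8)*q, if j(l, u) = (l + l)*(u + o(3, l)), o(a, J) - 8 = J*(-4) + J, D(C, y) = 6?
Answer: 427/148 ≈ 2.8851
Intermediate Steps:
o(a, J) = 8 - 3*J (o(a, J) = 8 + (J*(-4) + J) = 8 + (-4*J + J) = 8 - 3*J)
j(l, u) = 2*l*(8 + u - 3*l) (j(l, u) = (l + l)*(u + (8 - 3*l)) = (2*l)*(8 + u - 3*l) = 2*l*(8 + u - 3*l))
q = -55/296 (q = 110/((2*(-8)*(8 + 5 - 3*(-8)))) = 110/((2*(-8)*(8 + 5 + 24))) = 110/((2*(-8)*37)) = 110/(-592) = 110*(-1/592) = -55/296 ≈ -0.18581)
2² + D(-11, -8)*q = 2² + 6*(-55/296) = 4 - 165/148 = 427/148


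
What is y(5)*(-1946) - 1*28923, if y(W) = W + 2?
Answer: -42545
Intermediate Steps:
y(W) = 2 + W
y(5)*(-1946) - 1*28923 = (2 + 5)*(-1946) - 1*28923 = 7*(-1946) - 28923 = -13622 - 28923 = -42545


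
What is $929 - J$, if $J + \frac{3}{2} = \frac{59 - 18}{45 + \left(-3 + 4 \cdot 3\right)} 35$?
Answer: $\frac{24406}{27} \approx 903.93$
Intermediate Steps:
$J = \frac{677}{27}$ ($J = - \frac{3}{2} + \frac{59 - 18}{45 + \left(-3 + 4 \cdot 3\right)} 35 = - \frac{3}{2} + \frac{41}{45 + \left(-3 + 12\right)} 35 = - \frac{3}{2} + \frac{41}{45 + 9} \cdot 35 = - \frac{3}{2} + \frac{41}{54} \cdot 35 = - \frac{3}{2} + \frac{1435}{54} = \frac{677}{27} \approx 25.074$)
$929 - J = 929 - \frac{677}{27} = \frac{24406}{27}$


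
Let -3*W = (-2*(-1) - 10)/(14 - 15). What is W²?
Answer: 64/9 ≈ 7.1111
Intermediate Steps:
W = -8/3 (W = -(-2*(-1) - 10)/(3*(14 - 15)) = -(2 - 10)/(3*(-1)) = -(-8)*(-1)/3 = -⅓*8 = -8/3 ≈ -2.6667)
W² = (-8/3)² = 64/9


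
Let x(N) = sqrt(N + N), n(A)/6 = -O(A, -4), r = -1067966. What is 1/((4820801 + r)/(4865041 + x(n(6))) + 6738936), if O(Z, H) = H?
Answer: 3127477649824300073/21075874136095582907333763 + 294340*sqrt(3)/21075874136095582907333763 ≈ 1.4839e-7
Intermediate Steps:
n(A) = 24 (n(A) = 6*(-1*(-4)) = 6*4 = 24)
x(N) = sqrt(2)*sqrt(N) (x(N) = sqrt(2*N) = sqrt(2)*sqrt(N))
1/((4820801 + r)/(4865041 + x(n(6))) + 6738936) = 1/((4820801 - 1067966)/(4865041 + sqrt(2)*sqrt(24)) + 6738936) = 1/(3752835/(4865041 + sqrt(2)*(2*sqrt(6))) + 6738936) = 1/(3752835/(4865041 + 4*sqrt(3)) + 6738936) = 1/(6738936 + 3752835/(4865041 + 4*sqrt(3)))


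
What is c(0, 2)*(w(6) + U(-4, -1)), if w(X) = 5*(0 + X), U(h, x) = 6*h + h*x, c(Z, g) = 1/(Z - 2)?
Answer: -5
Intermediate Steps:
c(Z, g) = 1/(-2 + Z)
w(X) = 5*X
c(0, 2)*(w(6) + U(-4, -1)) = (5*6 - 4*(6 - 1))/(-2 + 0) = (30 - 4*5)/(-2) = -(30 - 20)/2 = -½*10 = -5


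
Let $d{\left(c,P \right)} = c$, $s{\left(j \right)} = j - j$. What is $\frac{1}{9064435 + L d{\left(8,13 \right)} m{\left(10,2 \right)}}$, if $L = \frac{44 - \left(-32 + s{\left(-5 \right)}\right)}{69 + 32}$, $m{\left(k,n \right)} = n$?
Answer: $\frac{101}{915509151} \approx 1.1032 \cdot 10^{-7}$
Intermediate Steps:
$s{\left(j \right)} = 0$
$L = \frac{76}{101}$ ($L = \frac{44 + \left(32 - 0\right)}{69 + 32} = \frac{44 + \left(32 + 0\right)}{101} = \left(44 + 32\right) \frac{1}{101} = 76 \cdot \frac{1}{101} = \frac{76}{101} \approx 0.75247$)
$\frac{1}{9064435 + L d{\left(8,13 \right)} m{\left(10,2 \right)}} = \frac{1}{9064435 + \frac{76}{101} \cdot 8 \cdot 2} = \frac{1}{9064435 + \frac{608}{101} \cdot 2} = \frac{1}{9064435 + \frac{1216}{101}} = \frac{1}{\frac{915509151}{101}} = \frac{101}{915509151}$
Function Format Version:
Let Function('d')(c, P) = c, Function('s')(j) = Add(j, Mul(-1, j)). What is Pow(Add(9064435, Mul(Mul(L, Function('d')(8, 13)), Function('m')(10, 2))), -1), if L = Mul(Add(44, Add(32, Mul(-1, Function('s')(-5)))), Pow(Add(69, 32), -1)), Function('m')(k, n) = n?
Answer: Rational(101, 915509151) ≈ 1.1032e-7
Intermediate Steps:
Function('s')(j) = 0
L = Rational(76, 101) (L = Mul(Add(44, Add(32, Mul(-1, 0))), Pow(Add(69, 32), -1)) = Mul(Add(44, Add(32, 0)), Pow(101, -1)) = Mul(Add(44, 32), Rational(1, 101)) = Mul(76, Rational(1, 101)) = Rational(76, 101) ≈ 0.75247)
Pow(Add(9064435, Mul(Mul(L, Function('d')(8, 13)), Function('m')(10, 2))), -1) = Pow(Add(9064435, Mul(Mul(Rational(76, 101), 8), 2)), -1) = Pow(Add(9064435, Mul(Rational(608, 101), 2)), -1) = Pow(Add(9064435, Rational(1216, 101)), -1) = Pow(Rational(915509151, 101), -1) = Rational(101, 915509151)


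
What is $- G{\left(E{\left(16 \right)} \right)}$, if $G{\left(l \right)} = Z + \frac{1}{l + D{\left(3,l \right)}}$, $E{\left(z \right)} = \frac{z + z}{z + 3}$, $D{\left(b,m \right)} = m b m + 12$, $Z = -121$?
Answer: $\frac{969091}{8012} \approx 120.95$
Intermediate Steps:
$D{\left(b,m \right)} = 12 + b m^{2}$ ($D{\left(b,m \right)} = b m m + 12 = b m^{2} + 12 = 12 + b m^{2}$)
$E{\left(z \right)} = \frac{2 z}{3 + z}$
$G{\left(l \right)} = -121 + \frac{1}{12 + l + 3 l^{2}}$ ($G{\left(l \right)} = -121 + \frac{1}{l + \left(12 + 3 l^{2}\right)} = -121 + \frac{1}{12 + l + 3 l^{2}}$)
$- G{\left(E{\left(16 \right)} \right)} = - \frac{-1451 - 363 \left(2 \cdot 16 \frac{1}{3 + 16}\right)^{2} - 121 \cdot 2 \cdot 16 \frac{1}{3 + 16}}{12 + 2 \cdot 16 \frac{1}{3 + 16} + 3 \left(2 \cdot 16 \frac{1}{3 + 16}\right)^{2}} = - \frac{-1451 - 363 \left(2 \cdot 16 \cdot \frac{1}{19}\right)^{2} - 121 \cdot 2 \cdot 16 \cdot \frac{1}{19}}{12 + 2 \cdot 16 \cdot \frac{1}{19} + 3 \left(2 \cdot 16 \cdot \frac{1}{19}\right)^{2}} = - \frac{-1451 - 363 \left(\frac{32}{19}\right)^{2} - \frac{3872}{19}}{12 + \frac{32}{19} + 3 \left(\frac{32}{19}\right)^{2}} = - \frac{-1451 - \frac{371712}{361} - \frac{3872}{19}}{12 + \frac{32}{19} + 3 \cdot \frac{1024}{361}} = - \frac{-1451 - \frac{371712}{361} - \frac{3872}{19}}{12 + \frac{32}{19} + \frac{3072}{361}} = - \frac{-969091}{\frac{8012}{361} \cdot 361} = - \frac{361 \left(-969091\right)}{8012 \cdot 361} = \left(-1\right) \left(- \frac{969091}{8012}\right) = \frac{969091}{8012}$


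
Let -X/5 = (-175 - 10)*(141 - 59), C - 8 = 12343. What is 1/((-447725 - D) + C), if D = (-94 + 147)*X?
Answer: -1/4455424 ≈ -2.2445e-7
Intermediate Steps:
C = 12351 (C = 8 + 12343 = 12351)
X = 75850 (X = -5*(-175 - 10)*(141 - 59) = -(-925)*82 = -5*(-15170) = 75850)
D = 4020050 (D = (-94 + 147)*75850 = 53*75850 = 4020050)
1/((-447725 - D) + C) = 1/((-447725 - 1*4020050) + 12351) = 1/((-447725 - 4020050) + 12351) = 1/(-4467775 + 12351) = 1/(-4455424) = -1/4455424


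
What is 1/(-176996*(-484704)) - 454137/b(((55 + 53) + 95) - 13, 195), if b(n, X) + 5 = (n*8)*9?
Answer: -38960717131200533/1173187401091200 ≈ -33.209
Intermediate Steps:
b(n, X) = -5 + 72*n (b(n, X) = -5 + (n*8)*9 = -5 + (8*n)*9 = -5 + 72*n)
1/(-176996*(-484704)) - 454137/b(((55 + 53) + 95) - 13, 195) = 1/(-176996*(-484704)) - 454137/(-5 + 72*(((55 + 53) + 95) - 13)) = -1/176996*(-1/484704) - 454137/(-5 + 72*((108 + 95) - 13)) = 1/85790669184 - 454137/(-5 + 72*(203 - 13)) = 1/85790669184 - 454137/(-5 + 72*190) = 1/85790669184 - 454137/(-5 + 13680) = 1/85790669184 - 454137/13675 = -38960717131200533/1173187401091200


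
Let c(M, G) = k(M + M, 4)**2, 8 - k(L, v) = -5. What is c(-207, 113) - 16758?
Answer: -16589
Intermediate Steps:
k(L, v) = 13 (k(L, v) = 8 - 1*(-5) = 8 + 5 = 13)
c(M, G) = 169 (c(M, G) = 13**2 = 169)
c(-207, 113) - 16758 = 169 - 16758 = -16589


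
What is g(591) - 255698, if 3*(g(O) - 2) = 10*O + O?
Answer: -253529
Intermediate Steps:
g(O) = 2 + 11*O/3 (g(O) = 2 + (10*O + O)/3 = 2 + (11*O)/3 = 2 + 11*O/3)
g(591) - 255698 = (2 + (11/3)*591) - 255698 = (2 + 2167) - 255698 = 2169 - 255698 = -253529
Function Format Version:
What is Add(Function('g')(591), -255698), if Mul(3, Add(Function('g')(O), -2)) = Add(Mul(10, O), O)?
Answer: -253529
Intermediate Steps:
Function('g')(O) = Add(2, Mul(Rational(11, 3), O)) (Function('g')(O) = Add(2, Mul(Rational(1, 3), Add(Mul(10, O), O))) = Add(2, Mul(Rational(1, 3), Mul(11, O))) = Add(2, Mul(Rational(11, 3), O)))
Add(Function('g')(591), -255698) = Add(Add(2, Mul(Rational(11, 3), 591)), -255698) = Add(Add(2, 2167), -255698) = Add(2169, -255698) = -253529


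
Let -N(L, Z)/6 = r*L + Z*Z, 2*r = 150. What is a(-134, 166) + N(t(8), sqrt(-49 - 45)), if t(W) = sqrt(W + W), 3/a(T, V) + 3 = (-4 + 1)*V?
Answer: -206413/167 ≈ -1236.0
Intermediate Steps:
r = 75 (r = (1/2)*150 = 75)
a(T, V) = 3/(-3 - 3*V) (a(T, V) = 3/(-3 + (-4 + 1)*V) = 3/(-3 - 3*V))
t(W) = sqrt(2)*sqrt(W) (t(W) = sqrt(2*W) = sqrt(2)*sqrt(W))
N(L, Z) = -450*L - 6*Z**2 (N(L, Z) = -6*(75*L + Z*Z) = -6*(75*L + Z**2) = -6*(Z**2 + 75*L) = -450*L - 6*Z**2)
a(-134, 166) + N(t(8), sqrt(-49 - 45)) = -1/(1 + 166) + (-450*sqrt(2)*sqrt(8) - 6*(sqrt(-49 - 45))**2) = -1/167 + (-450*sqrt(2)*2*sqrt(2) - 6*(sqrt(-94))**2) = -1*1/167 + (-450*4 - 6*(I*sqrt(94))**2) = -1/167 + (-1800 - 6*(-94)) = -1/167 + (-1800 + 564) = -1/167 - 1236 = -206413/167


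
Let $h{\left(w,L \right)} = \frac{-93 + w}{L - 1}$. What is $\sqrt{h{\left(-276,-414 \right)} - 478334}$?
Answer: $\frac{i \sqrt{82380920015}}{415} \approx 691.62 i$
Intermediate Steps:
$h{\left(w,L \right)} = \frac{-93 + w}{-1 + L}$
$\sqrt{h{\left(-276,-414 \right)} - 478334} = \sqrt{\frac{-93 - 276}{-1 - 414} - 478334} = \sqrt{\frac{1}{-415} \left(-369\right) - 478334} = \sqrt{\left(- \frac{1}{415}\right) \left(-369\right) - 478334} = \sqrt{\frac{369}{415} - 478334} = \sqrt{- \frac{198508241}{415}} = \frac{i \sqrt{82380920015}}{415}$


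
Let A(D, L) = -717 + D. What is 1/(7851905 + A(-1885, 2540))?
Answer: 1/7849303 ≈ 1.2740e-7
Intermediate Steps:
1/(7851905 + A(-1885, 2540)) = 1/(7851905 + (-717 - 1885)) = 1/(7851905 - 2602) = 1/7849303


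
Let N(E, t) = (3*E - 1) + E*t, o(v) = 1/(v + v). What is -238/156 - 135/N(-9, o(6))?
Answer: 5687/1794 ≈ 3.1700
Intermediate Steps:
o(v) = 1/(2*v)
N(E, t) = -1 + 3*E + E*t (N(E, t) = (-1 + 3*E) + E*t = -1 + 3*E + E*t)
-238/156 - 135/N(-9, o(6)) = -238/156 - 135/(-1 + 3*(-9) - 9/(2*6)) = -238*1/156 - 135/(-1 - 27 - 9/(2*6)) = -119/78 - 135/(-1 - 27 - 9*1/12) = -119/78 - 135/(-1 - 27 - 3/4) = -119/78 - 135/(-115/4) = -119/78 - 135*(-4/115) = -119/78 + 108/23 = 5687/1794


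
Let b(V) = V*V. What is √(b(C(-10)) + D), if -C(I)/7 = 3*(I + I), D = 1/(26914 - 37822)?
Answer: √583023873297/1818 ≈ 420.00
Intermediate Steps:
D = -1/10908 (D = 1/(-10908) = -1/10908 ≈ -9.1676e-5)
C(I) = -42*I (C(I) = -21*(I + I) = -21*2*I = -42*I)
b(V) = V²
√(b(C(-10)) + D) = √((-42*(-10))² - 1/10908) = √(420² - 1/10908) = √(176400 - 1/10908) = √(1924171199/10908) = √583023873297/1818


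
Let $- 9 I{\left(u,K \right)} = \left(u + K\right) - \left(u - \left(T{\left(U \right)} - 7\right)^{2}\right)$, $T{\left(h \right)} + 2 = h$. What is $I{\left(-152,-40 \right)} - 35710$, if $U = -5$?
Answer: $- \frac{107182}{3} \approx -35727.0$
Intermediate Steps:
$T{\left(h \right)} = -2 + h$
$I{\left(u,K \right)} = - \frac{196}{9} - \frac{K}{9}$ ($I{\left(u,K \right)} = - \frac{\left(u + K\right) - \left(u - \left(\left(-2 - 5\right) - 7\right)^{2}\right)}{9} = - \frac{\left(K + u\right) - \left(u - \left(-7 - 7\right)^{2}\right)}{9} = - \frac{\left(K + u\right) - \left(-196 + u\right)}{9} = - \frac{196 + K}{9} = - \frac{196}{9} - \frac{K}{9}$)
$I{\left(-152,-40 \right)} - 35710 = \left(- \frac{196}{9} - - \frac{40}{9}\right) - 35710 = \left(- \frac{196}{9} + \frac{40}{9}\right) - 35710 = - \frac{52}{3} - 35710 = - \frac{107182}{3}$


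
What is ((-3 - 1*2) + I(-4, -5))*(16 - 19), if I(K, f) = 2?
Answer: 9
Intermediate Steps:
((-3 - 1*2) + I(-4, -5))*(16 - 19) = ((-3 - 1*2) + 2)*(16 - 19) = ((-3 - 2) + 2)*(-3) = (-5 + 2)*(-3) = -3*(-3) = 9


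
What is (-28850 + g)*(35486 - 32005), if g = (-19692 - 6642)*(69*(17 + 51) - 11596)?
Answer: 632779960366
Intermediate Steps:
g = 181809936 (g = -26334*(69*68 - 11596) = -26334*(4692 - 11596) = -26334*(-6904) = 181809936)
(-28850 + g)*(35486 - 32005) = (-28850 + 181809936)*(35486 - 32005) = 181781086*3481 = 632779960366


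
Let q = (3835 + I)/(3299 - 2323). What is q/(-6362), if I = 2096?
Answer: -5931/6209312 ≈ -0.00095518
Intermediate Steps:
q = 5931/976 (q = (3835 + 2096)/(3299 - 2323) = 5931/976 ≈ 6.0768)
q/(-6362) = (5931/976)/(-6362) = (5931/976)*(-1/6362) = -5931/6209312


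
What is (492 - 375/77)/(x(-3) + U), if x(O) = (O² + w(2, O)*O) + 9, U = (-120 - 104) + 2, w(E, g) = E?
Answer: -12503/5390 ≈ -2.3197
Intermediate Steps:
U = -222 (U = -224 + 2 = -222)
x(O) = 9 + O² + 2*O (x(O) = (O² + 2*O) + 9 = 9 + O² + 2*O)
(492 - 375/77)/(x(-3) + U) = (492 - 375/77)/((9 + (-3)² + 2*(-3)) - 222) = (492 - 375*1/77)/((9 + 9 - 6) - 222) = (492 - 375/77)/(12 - 222) = (37509/77)/(-210) = (37509/77)*(-1/210) = -12503/5390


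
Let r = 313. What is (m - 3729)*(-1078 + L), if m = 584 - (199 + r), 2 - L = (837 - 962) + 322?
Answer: 4655361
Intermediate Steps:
L = -195 (L = 2 - ((837 - 962) + 322) = 2 - (-125 + 322) = 2 - 1*197 = 2 - 197 = -195)
m = 72 (m = 584 - (199 + 313) = 584 - 1*512 = 584 - 512 = 72)
(m - 3729)*(-1078 + L) = (72 - 3729)*(-1078 - 195) = -3657*(-1273) = 4655361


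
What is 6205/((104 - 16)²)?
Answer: 6205/7744 ≈ 0.80127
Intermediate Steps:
6205/((104 - 16)²) = 6205/(88²) = 6205/7744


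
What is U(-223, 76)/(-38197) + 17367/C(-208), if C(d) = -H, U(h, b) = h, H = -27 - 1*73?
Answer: 663389599/3819700 ≈ 173.68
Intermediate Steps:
H = -100 (H = -27 - 73 = -100)
C(d) = 100 (C(d) = -1*(-100) = 100)
U(-223, 76)/(-38197) + 17367/C(-208) = -223/(-38197) + 17367/100 = -223*(-1/38197) + 17367*(1/100) = 223/38197 + 17367/100 = 663389599/3819700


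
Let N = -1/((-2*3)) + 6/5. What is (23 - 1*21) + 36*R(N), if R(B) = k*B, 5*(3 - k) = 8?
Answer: 1772/25 ≈ 70.880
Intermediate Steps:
k = 7/5 (k = 3 - ⅕*8 = 3 - 8/5 = 7/5 ≈ 1.4000)
N = 41/30 (N = -1/(-6) + 6*(⅕) = -1*(-⅙) + 6/5 = ⅙ + 6/5 = 41/30 ≈ 1.3667)
R(B) = 7*B/5
(23 - 1*21) + 36*R(N) = (23 - 1*21) + 36*((7/5)*(41/30)) = (23 - 21) + 36*(287/150) = 2 + 1722/25 = 1772/25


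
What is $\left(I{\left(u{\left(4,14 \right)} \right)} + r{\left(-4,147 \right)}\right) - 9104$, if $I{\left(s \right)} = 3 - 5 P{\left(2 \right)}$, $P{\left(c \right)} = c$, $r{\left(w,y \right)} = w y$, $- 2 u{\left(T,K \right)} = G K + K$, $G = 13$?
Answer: $-9699$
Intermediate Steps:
$u{\left(T,K \right)} = - 7 K$ ($u{\left(T,K \right)} = - \frac{13 K + K}{2} = - \frac{14 K}{2} = - 7 K$)
$I{\left(s \right)} = -7$ ($I{\left(s \right)} = 3 - 10 = -7$)
$\left(I{\left(u{\left(4,14 \right)} \right)} + r{\left(-4,147 \right)}\right) - 9104 = \left(-7 - 588\right) - 9104 = -595 - 9104 = -9699$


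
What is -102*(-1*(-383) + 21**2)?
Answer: -84048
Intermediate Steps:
-102*(-1*(-383) + 21**2) = -102*(383 + 441) = -102*824 = -84048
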